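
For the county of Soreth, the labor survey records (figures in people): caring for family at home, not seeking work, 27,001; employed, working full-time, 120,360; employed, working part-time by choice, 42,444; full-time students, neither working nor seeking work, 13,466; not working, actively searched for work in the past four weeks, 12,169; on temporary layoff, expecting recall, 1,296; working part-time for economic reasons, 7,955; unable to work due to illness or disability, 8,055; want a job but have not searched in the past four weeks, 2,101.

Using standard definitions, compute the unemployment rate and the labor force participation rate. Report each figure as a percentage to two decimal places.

Employed = 120,360 + 42,444 + 7,955 = 170,759 (anyone who worked, including part-time for economic reasons, counts as employed).
Unemployed = 12,169 + 1,296 = 13,465 (jobless and actively searching, or on temporary layoff).
Labor force = 170,759 + 13,465 = 184,224.
Not in labor force = 27,001 + 13,466 + 8,055 + 2,101 = 50,623 (those not working and not actively searching are outside the labor force — including those who want a job but have given up searching).
Civilian working-age population = 184,224 + 50,623 = 234,847.
Unemployment rate = 13,465 / 184,224 = 7.31%.
Labor force participation rate = 184,224 / 234,847 = 78.44%.

Unemployment rate ≈ 7.31%; labor force participation rate ≈ 78.44%.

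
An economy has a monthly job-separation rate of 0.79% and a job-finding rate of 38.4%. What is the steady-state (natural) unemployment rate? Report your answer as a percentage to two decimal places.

At steady state the flows balance: s·E = f·U, so U/(E+U) = s/(s+f).
u* = 0.79 / (0.79 + 38.4) = 0.79 / 39.19 = 2.02%.

Steady-state unemployment rate ≈ 2.02%.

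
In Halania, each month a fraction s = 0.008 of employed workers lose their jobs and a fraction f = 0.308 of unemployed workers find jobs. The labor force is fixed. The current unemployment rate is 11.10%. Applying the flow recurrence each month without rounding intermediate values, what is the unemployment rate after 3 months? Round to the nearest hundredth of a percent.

With a fixed labor force, u_{t+1} = u_t + s·(1−u_t) − f·u_t = u_t·(1−s−f) + s.
Here 1−s−f = 0.684 and s = 0.008.
u_1 = 0.111000 × 0.684 + 0.008 = 0.083924.
u_2 = 0.083924 × 0.684 + 0.008 = 0.065404.
u_3 = 0.065404 × 0.684 + 0.008 = 0.052736.

Unemployment rate after three months ≈ 5.27%.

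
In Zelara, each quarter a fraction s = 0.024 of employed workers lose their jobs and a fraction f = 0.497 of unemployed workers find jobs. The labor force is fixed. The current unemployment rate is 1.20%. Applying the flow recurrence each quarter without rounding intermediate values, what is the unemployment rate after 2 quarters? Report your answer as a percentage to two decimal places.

With a fixed labor force, u_{t+1} = u_t + s·(1−u_t) − f·u_t = u_t·(1−s−f) + s.
Here 1−s−f = 0.479 and s = 0.024.
u_1 = 0.012000 × 0.479 + 0.024 = 0.029748.
u_2 = 0.029748 × 0.479 + 0.024 = 0.038249.

Unemployment rate after two quarters ≈ 3.82%.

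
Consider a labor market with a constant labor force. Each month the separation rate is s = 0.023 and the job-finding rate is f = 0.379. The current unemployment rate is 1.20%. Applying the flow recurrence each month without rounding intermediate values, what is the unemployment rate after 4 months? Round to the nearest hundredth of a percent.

With a fixed labor force, u_{t+1} = u_t + s·(1−u_t) − f·u_t = u_t·(1−s−f) + s.
Here 1−s−f = 0.598 and s = 0.023.
u_1 = 0.012000 × 0.598 + 0.023 = 0.030176.
u_2 = 0.030176 × 0.598 + 0.023 = 0.041045.
u_3 = 0.041045 × 0.598 + 0.023 = 0.047545.
u_4 = 0.047545 × 0.598 + 0.023 = 0.051432.

Unemployment rate after four months ≈ 5.14%.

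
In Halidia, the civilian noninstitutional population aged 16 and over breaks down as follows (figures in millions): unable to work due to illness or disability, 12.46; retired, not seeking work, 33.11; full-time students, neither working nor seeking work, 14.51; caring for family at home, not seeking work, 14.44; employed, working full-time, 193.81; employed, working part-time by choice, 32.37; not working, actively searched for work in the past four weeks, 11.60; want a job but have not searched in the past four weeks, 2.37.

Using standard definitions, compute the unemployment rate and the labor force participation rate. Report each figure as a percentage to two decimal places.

Unemployment rate ≈ 4.88%; labor force participation rate ≈ 75.56%.

Employed = 193.81 + 32.37 = 226.18 million.
Unemployed = 11.60 million.
Labor force = 226.18 + 11.60 = 237.78 million.
Not in labor force = 12.46 + 33.11 + 14.51 + 14.44 + 2.37 = 76.89 million (those not working and not actively searching are outside the labor force — including those who want a job but have given up searching).
Civilian working-age population = 237.78 + 76.89 = 314.67 million.
Unemployment rate = 11.60 / 237.78 = 4.88%.
Labor force participation rate = 237.78 / 314.67 = 75.56%.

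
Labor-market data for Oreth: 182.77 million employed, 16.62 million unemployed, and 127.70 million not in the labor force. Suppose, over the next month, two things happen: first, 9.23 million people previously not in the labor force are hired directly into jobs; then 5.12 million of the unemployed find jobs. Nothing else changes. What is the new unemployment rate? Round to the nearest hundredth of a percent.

New unemployment rate ≈ 5.51%.

Initially, labor force = 182.77 + 16.62 = 199.39 million, so u = 16.62/199.39 = 8.34%.
After the first change, employed and labor force both rise by 9.23; unemployed unchanged → E = 192.00, U = 16.62, labor force = 208.62 million.
After the second change, unemployed falls and employed rises by 5.12; labor force unchanged → E = 197.12, U = 11.50, labor force = 208.62 million.
New unemployment rate = 11.50 / 208.62 = 5.51%.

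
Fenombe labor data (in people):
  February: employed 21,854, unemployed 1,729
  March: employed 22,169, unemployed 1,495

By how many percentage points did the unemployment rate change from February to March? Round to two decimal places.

February: labor force = 21,854 + 1,729 = 23,583; u = 1,729/23,583 = 7.33%.
March: labor force = 22,169 + 1,495 = 23,664; u = 1,495/23,664 = 6.32%.
Change = 6.32% − 7.33% = −1.01 pp.

The unemployment rate changed by −1.01 percentage points.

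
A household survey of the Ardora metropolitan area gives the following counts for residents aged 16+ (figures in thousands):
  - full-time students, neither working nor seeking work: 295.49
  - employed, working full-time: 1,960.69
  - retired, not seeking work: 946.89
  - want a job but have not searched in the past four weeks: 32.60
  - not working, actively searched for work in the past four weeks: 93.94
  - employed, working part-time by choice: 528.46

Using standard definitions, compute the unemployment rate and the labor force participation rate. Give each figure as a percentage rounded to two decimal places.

Unemployment rate ≈ 3.64%; labor force participation rate ≈ 66.95%.

Employed = 1,960.69 + 528.46 = 2,489.15 thousand.
Unemployed = 93.94 thousand.
Labor force = 2,489.15 + 93.94 = 2,583.09 thousand.
Not in labor force = 295.49 + 946.89 + 32.60 = 1,274.98 thousand (those not working and not actively searching are outside the labor force — including those who want a job but have given up searching).
Civilian working-age population = 2,583.09 + 1,274.98 = 3,858.07 thousand.
Unemployment rate = 93.94 / 2,583.09 = 3.64%.
Labor force participation rate = 2,583.09 / 3,858.07 = 66.95%.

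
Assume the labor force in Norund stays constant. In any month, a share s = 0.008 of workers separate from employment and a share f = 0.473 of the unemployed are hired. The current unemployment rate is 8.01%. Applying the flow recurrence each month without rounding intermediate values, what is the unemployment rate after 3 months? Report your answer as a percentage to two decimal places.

Unemployment rate after three months ≈ 2.55%.

With a fixed labor force, u_{t+1} = u_t + s·(1−u_t) − f·u_t = u_t·(1−s−f) + s.
Here 1−s−f = 0.519 and s = 0.008.
u_1 = 0.080100 × 0.519 + 0.008 = 0.049572.
u_2 = 0.049572 × 0.519 + 0.008 = 0.033728.
u_3 = 0.033728 × 0.519 + 0.008 = 0.025505.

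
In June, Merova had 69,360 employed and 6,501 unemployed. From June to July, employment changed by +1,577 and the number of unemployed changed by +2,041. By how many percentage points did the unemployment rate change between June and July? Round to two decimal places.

June: labor force = 69,360 + 6,501 = 75,861; u = 6,501/75,861 = 8.57%.
July: labor force = 70,937 + 8,542 = 79,479; u = 8,542/79,479 = 10.75%.
Change = 10.75% − 8.57% = +2.18 pp.

The unemployment rate changed by +2.18 percentage points.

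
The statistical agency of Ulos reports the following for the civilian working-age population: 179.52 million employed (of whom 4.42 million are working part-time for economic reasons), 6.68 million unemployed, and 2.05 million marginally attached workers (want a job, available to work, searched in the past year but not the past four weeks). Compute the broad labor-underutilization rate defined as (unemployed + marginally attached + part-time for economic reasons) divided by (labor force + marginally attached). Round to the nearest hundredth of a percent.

Broad underutilization rate ≈ 6.99%.

Labor force = 179.52 + 6.68 = 186.20 million.
Numerator = 6.68 + 2.05 + 4.42 = 13.15 million.
Denominator = 186.20 + 2.05 = 188.25 million.
Broad rate = 13.15 / 188.25 = 6.99%.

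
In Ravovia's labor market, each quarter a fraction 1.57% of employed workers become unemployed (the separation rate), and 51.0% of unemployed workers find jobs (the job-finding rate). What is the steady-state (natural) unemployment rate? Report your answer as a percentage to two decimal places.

Steady-state unemployment rate ≈ 2.99%.

At steady state the flows balance: s·E = f·U, so U/(E+U) = s/(s+f).
u* = 1.57 / (1.57 + 51.0) = 1.57 / 52.57 = 2.99%.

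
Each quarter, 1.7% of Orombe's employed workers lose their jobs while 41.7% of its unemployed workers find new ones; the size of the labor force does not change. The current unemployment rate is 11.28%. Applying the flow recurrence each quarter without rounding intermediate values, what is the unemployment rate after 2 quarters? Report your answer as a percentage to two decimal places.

With a fixed labor force, u_{t+1} = u_t + s·(1−u_t) − f·u_t = u_t·(1−s−f) + s.
Here 1−s−f = 0.566 and s = 0.017.
u_1 = 0.112800 × 0.566 + 0.017 = 0.080845.
u_2 = 0.080845 × 0.566 + 0.017 = 0.062758.

Unemployment rate after two quarters ≈ 6.28%.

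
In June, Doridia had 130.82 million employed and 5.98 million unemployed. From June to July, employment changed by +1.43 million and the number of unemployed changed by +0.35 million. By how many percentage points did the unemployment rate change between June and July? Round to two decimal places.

The unemployment rate changed by +0.20 percentage points.

June: labor force = 130.82 + 5.98 = 136.80; u = 5.98/136.80 = 4.37%.
July: labor force = 132.25 + 6.33 = 138.58; u = 6.33/138.58 = 4.57%.
Change = 4.57% − 4.37% = +0.20 pp.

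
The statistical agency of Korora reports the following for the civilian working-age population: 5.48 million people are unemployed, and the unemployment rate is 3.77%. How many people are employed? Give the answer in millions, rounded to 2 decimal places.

About 139.88 million are employed.

Labor force = U / u = 5.48 / 0.0377 ≈ 145.36 million.
Employed = labor force − unemployed = 145.36 − 5.48 = 139.88 million.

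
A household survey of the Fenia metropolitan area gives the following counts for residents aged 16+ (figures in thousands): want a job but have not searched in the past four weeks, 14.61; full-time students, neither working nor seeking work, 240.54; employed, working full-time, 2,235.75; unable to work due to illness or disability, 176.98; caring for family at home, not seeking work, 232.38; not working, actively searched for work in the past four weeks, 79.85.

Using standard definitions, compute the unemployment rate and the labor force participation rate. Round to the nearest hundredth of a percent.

Employed = 2,235.75 thousand.
Unemployed = 79.85 thousand.
Labor force = 2,235.75 + 79.85 = 2,315.60 thousand.
Not in labor force = 14.61 + 240.54 + 176.98 + 232.38 = 664.51 thousand (those not working and not actively searching are outside the labor force — including those who want a job but have given up searching).
Civilian working-age population = 2,315.60 + 664.51 = 2,980.11 thousand.
Unemployment rate = 79.85 / 2,315.60 = 3.45%.
Labor force participation rate = 2,315.60 / 2,980.11 = 77.70%.

Unemployment rate ≈ 3.45%; labor force participation rate ≈ 77.70%.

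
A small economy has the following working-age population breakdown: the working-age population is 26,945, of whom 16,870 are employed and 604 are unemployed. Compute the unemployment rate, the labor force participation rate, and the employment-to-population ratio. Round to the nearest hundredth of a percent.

Unemployment rate ≈ 3.46%; labor force participation rate ≈ 64.85%; employment-population ratio ≈ 62.61%.

Labor force = employed + unemployed = 16,870 + 604 = 17,474.
Unemployment rate = 604 / 17,474 = 3.46%.
Labor force participation rate = 17,474 / 26,945 = 64.85%.
Employment-population ratio = 16,870 / 26,945 = 62.61%.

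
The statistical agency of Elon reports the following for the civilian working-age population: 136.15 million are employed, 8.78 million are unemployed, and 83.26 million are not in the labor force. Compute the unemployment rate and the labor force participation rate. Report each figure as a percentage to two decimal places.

Unemployment rate ≈ 6.06%; labor force participation rate ≈ 63.51%.

Labor force = employed + unemployed = 136.15 + 8.78 = 144.93 million.
Working-age population = 144.93 + 83.26 = 228.19 million.
Unemployment rate = 8.78 / 144.93 = 6.06%.
Labor force participation rate = 144.93 / 228.19 = 63.51%.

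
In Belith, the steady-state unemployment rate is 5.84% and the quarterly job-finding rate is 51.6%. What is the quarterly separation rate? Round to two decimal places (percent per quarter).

Separation rate ≈ 3.20% per quarter.

From u* = s/(s+f): s = u·f/(1−u).
s = 0.0584 × 51.6 / (1 − 0.0584) = 3.0134 / 0.9416 ≈ 3.20% per quarter.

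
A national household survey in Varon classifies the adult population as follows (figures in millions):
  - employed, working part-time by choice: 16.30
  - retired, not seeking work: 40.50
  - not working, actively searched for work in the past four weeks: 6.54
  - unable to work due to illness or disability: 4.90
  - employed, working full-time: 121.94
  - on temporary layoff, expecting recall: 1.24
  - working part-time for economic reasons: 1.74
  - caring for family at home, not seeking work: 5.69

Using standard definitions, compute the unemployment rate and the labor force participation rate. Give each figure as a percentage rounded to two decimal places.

Unemployment rate ≈ 5.27%; labor force participation rate ≈ 74.31%.

Employed = 16.30 + 121.94 + 1.74 = 139.98 million (anyone who worked, including part-time for economic reasons, counts as employed).
Unemployed = 6.54 + 1.24 = 7.78 million (jobless and actively searching, or on temporary layoff).
Labor force = 139.98 + 7.78 = 147.76 million.
Not in labor force = 40.50 + 4.90 + 5.69 = 51.09 million (those not working and not actively searching are outside the labor force).
Civilian working-age population = 147.76 + 51.09 = 198.85 million.
Unemployment rate = 7.78 / 147.76 = 5.27%.
Labor force participation rate = 147.76 / 198.85 = 74.31%.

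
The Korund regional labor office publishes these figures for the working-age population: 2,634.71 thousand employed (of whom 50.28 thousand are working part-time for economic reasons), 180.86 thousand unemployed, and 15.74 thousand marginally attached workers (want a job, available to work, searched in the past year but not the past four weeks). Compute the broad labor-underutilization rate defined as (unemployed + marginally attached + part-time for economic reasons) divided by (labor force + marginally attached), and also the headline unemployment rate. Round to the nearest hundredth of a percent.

Labor force = 2,634.71 + 180.86 = 2,815.57 thousand.
Numerator = 180.86 + 15.74 + 50.28 = 246.88 thousand.
Denominator = 2,815.57 + 15.74 = 2,831.31 thousand.
Broad rate = 246.88 / 2,831.31 = 8.72%.
Headline unemployment rate = 180.86 / 2,815.57 = 6.42%.

Broad underutilization rate ≈ 8.72%; headline unemployment rate ≈ 6.42%.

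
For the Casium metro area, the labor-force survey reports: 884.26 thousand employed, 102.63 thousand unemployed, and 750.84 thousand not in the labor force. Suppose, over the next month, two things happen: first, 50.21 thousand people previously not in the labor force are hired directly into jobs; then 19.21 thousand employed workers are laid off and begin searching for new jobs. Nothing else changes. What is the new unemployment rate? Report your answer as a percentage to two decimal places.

New unemployment rate ≈ 11.75%.

Initially, labor force = 884.26 + 102.63 = 986.89 thousand, so u = 102.63/986.89 = 10.40%.
After the first change, employed and labor force both rise by 50.21; unemployed unchanged → E = 934.47, U = 102.63, labor force = 1,037.10 thousand.
After the second change, employed falls and unemployed rises by 19.21; labor force unchanged → E = 915.26, U = 121.84, labor force = 1,037.10 thousand.
New unemployment rate = 121.84 / 1,037.10 = 11.75%.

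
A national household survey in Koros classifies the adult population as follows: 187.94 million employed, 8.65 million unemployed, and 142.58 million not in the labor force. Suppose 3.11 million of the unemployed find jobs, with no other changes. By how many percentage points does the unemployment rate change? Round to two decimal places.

The unemployment rate changes by −1.58 percentage points.

Initially, labor force = 187.94 + 8.65 = 196.59 million, so u = 8.65/196.59 = 4.40%.
After the change, unemployed falls and employed rises by 3.11; labor force unchanged → E = 191.05, U = 5.54, labor force = 196.59 million.
New unemployment rate = 5.54 / 196.59 = 2.82%.
Change = 2.82% − 4.40% = −1.58 percentage points.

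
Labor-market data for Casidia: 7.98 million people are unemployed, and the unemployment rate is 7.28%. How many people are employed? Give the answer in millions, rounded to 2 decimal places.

About 101.64 million are employed.

Labor force = U / u = 7.98 / 0.0728 ≈ 109.62 million.
Employed = labor force − unemployed = 109.62 − 7.98 = 101.64 million.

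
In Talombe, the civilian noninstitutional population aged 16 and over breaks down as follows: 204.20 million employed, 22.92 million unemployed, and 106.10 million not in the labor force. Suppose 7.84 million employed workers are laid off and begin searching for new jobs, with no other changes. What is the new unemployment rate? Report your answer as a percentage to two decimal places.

Initially, labor force = 204.20 + 22.92 = 227.12 million, so u = 22.92/227.12 = 10.09%.
After the change, employed falls and unemployed rises by 7.84; labor force unchanged → E = 196.36, U = 30.76, labor force = 227.12 million.
New unemployment rate = 30.76 / 227.12 = 13.54%.

New unemployment rate ≈ 13.54%.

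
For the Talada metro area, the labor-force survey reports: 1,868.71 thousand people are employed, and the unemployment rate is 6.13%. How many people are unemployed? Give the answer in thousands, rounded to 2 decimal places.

Let U be the number unemployed. The labor force is E + U, and U/(E+U) = 0.0613.
So U = 0.0613 × 1,868.71 / (1 − 0.0613) = 114.5519 / 0.9387 ≈ 122.03 thousand.

About 122.03 thousand are unemployed.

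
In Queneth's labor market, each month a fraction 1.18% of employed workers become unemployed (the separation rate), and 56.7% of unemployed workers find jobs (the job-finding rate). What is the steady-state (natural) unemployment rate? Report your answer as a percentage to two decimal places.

Steady-state unemployment rate ≈ 2.04%.

At steady state the flows balance: s·E = f·U, so U/(E+U) = s/(s+f).
u* = 1.18 / (1.18 + 56.7) = 1.18 / 57.88 = 2.04%.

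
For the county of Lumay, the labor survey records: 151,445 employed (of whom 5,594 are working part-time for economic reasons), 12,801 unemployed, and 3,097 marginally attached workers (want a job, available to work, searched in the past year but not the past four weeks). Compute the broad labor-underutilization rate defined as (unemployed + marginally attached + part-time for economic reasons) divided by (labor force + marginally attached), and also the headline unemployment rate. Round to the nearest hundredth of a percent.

Broad underutilization rate ≈ 12.84%; headline unemployment rate ≈ 7.79%.

Labor force = 151,445 + 12,801 = 164,246.
Numerator = 12,801 + 3,097 + 5,594 = 21,492.
Denominator = 164,246 + 3,097 = 167,343.
Broad rate = 21,492 / 167,343 = 12.84%.
Headline unemployment rate = 12,801 / 164,246 = 7.79%.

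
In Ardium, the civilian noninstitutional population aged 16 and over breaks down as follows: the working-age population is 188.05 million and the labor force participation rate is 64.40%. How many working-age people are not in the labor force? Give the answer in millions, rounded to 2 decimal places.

Share not in the labor force = 1 − 0.6440 = 0.3560.
Not in labor force = 0.3560 × 188.05 ≈ 66.95 million.

About 66.95 million are not in the labor force.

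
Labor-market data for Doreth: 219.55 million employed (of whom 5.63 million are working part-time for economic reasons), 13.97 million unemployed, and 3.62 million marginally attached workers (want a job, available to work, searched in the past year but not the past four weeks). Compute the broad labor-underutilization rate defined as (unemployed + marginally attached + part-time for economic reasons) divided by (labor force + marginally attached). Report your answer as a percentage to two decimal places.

Broad underutilization rate ≈ 9.79%.

Labor force = 219.55 + 13.97 = 233.52 million.
Numerator = 13.97 + 3.62 + 5.63 = 23.22 million.
Denominator = 233.52 + 3.62 = 237.14 million.
Broad rate = 23.22 / 237.14 = 9.79%.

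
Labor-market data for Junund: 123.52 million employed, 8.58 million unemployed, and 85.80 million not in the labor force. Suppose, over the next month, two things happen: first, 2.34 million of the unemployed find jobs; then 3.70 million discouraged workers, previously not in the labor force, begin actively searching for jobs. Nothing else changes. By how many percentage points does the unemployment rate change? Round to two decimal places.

Initially, labor force = 123.52 + 8.58 = 132.10 million, so u = 8.58/132.10 = 6.50%.
After the first change, unemployed falls and employed rises by 2.34; labor force unchanged → E = 125.86, U = 6.24, labor force = 132.10 million.
After the second change, unemployed and labor force both rise by 3.70 → E = 125.86, U = 9.94, labor force = 135.80 million.
New unemployment rate = 9.94 / 135.80 = 7.32%.
Change = 7.32% − 6.50% = +0.82 percentage points.

The unemployment rate changes by +0.82 percentage points.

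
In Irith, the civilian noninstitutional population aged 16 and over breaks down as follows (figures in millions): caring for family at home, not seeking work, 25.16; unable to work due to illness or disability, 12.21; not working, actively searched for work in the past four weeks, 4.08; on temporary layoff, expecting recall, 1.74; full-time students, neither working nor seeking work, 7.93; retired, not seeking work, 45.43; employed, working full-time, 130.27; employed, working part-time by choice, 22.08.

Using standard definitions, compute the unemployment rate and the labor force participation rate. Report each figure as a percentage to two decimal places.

Unemployment rate ≈ 3.68%; labor force participation rate ≈ 63.55%.

Employed = 130.27 + 22.08 = 152.35 million.
Unemployed = 4.08 + 1.74 = 5.82 million (jobless and actively searching, or on temporary layoff).
Labor force = 152.35 + 5.82 = 158.17 million.
Not in labor force = 25.16 + 12.21 + 7.93 + 45.43 = 90.73 million (those not working and not actively searching are outside the labor force).
Civilian working-age population = 158.17 + 90.73 = 248.90 million.
Unemployment rate = 5.82 / 158.17 = 3.68%.
Labor force participation rate = 158.17 / 248.90 = 63.55%.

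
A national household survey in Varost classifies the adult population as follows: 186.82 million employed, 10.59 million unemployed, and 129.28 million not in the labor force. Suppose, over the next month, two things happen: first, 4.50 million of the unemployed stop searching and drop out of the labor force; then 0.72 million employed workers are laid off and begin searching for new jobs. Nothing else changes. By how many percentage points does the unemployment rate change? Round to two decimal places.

Initially, labor force = 186.82 + 10.59 = 197.41 million, so u = 10.59/197.41 = 5.36%.
After the first change, unemployed and labor force both fall by 4.50 → E = 186.82, U = 6.09, labor force = 192.91 million.
After the second change, employed falls and unemployed rises by 0.72; labor force unchanged → E = 186.10, U = 6.81, labor force = 192.91 million.
New unemployment rate = 6.81 / 192.91 = 3.53%.
Change = 3.53% − 5.36% = −1.83 percentage points.

The unemployment rate changes by −1.83 percentage points.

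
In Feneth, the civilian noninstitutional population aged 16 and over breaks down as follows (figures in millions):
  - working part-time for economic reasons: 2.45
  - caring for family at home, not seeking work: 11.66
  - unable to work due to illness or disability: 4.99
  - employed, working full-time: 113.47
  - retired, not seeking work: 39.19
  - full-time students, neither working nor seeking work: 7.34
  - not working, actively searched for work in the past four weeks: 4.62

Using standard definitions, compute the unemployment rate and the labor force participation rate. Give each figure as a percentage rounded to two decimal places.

Employed = 2.45 + 113.47 = 115.92 million (anyone who worked, including part-time for economic reasons, counts as employed).
Unemployed = 4.62 million.
Labor force = 115.92 + 4.62 = 120.54 million.
Not in labor force = 11.66 + 4.99 + 39.19 + 7.34 = 63.18 million (those not working and not actively searching are outside the labor force).
Civilian working-age population = 120.54 + 63.18 = 183.72 million.
Unemployment rate = 4.62 / 120.54 = 3.83%.
Labor force participation rate = 120.54 / 183.72 = 65.61%.

Unemployment rate ≈ 3.83%; labor force participation rate ≈ 65.61%.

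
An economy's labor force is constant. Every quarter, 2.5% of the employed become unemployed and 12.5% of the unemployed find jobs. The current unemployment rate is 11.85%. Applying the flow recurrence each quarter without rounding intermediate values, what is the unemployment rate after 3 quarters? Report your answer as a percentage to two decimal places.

With a fixed labor force, u_{t+1} = u_t + s·(1−u_t) − f·u_t = u_t·(1−s−f) + s.
Here 1−s−f = 0.850 and s = 0.025.
u_1 = 0.118500 × 0.850 + 0.025 = 0.125725.
u_2 = 0.125725 × 0.850 + 0.025 = 0.131866.
u_3 = 0.131866 × 0.850 + 0.025 = 0.137086.

Unemployment rate after three quarters ≈ 13.71%.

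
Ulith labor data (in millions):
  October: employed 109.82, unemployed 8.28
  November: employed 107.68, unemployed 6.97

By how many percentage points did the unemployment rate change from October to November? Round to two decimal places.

October: labor force = 109.82 + 8.28 = 118.10; u = 8.28/118.10 = 7.01%.
November: labor force = 107.68 + 6.97 = 114.65; u = 6.97/114.65 = 6.08%.
Change = 6.08% − 7.01% = −0.93 pp.

The unemployment rate changed by −0.93 percentage points.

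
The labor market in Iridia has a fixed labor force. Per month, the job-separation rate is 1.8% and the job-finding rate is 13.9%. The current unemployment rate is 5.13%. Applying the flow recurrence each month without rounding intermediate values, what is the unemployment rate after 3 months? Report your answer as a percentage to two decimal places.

Unemployment rate after three months ≈ 7.67%.

With a fixed labor force, u_{t+1} = u_t + s·(1−u_t) − f·u_t = u_t·(1−s−f) + s.
Here 1−s−f = 0.843 and s = 0.018.
u_1 = 0.051300 × 0.843 + 0.018 = 0.061246.
u_2 = 0.061246 × 0.843 + 0.018 = 0.069630.
u_3 = 0.069630 × 0.843 + 0.018 = 0.076698.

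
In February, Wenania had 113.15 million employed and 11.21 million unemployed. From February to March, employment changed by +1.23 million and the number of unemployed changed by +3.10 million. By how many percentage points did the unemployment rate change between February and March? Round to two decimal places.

The unemployment rate changed by +2.11 percentage points.

February: labor force = 113.15 + 11.21 = 124.36; u = 11.21/124.36 = 9.01%.
March: labor force = 114.38 + 14.31 = 128.69; u = 14.31/128.69 = 11.12%.
Change = 11.12% − 9.01% = +2.11 pp.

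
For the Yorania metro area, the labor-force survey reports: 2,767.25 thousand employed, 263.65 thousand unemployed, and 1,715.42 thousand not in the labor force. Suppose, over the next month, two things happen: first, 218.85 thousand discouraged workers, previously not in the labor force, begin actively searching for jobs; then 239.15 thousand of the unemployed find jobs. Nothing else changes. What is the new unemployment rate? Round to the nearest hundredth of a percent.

New unemployment rate ≈ 7.49%.

Initially, labor force = 2,767.25 + 263.65 = 3,030.90 thousand, so u = 263.65/3,030.90 = 8.70%.
After the first change, unemployed and labor force both rise by 218.85 → E = 2,767.25, U = 482.50, labor force = 3,249.75 thousand.
After the second change, unemployed falls and employed rises by 239.15; labor force unchanged → E = 3,006.40, U = 243.35, labor force = 3,249.75 thousand.
New unemployment rate = 243.35 / 3,249.75 = 7.49%.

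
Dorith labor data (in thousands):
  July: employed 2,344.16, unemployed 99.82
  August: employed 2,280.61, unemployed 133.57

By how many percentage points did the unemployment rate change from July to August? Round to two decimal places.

July: labor force = 2,344.16 + 99.82 = 2,443.98; u = 99.82/2,443.98 = 4.08%.
August: labor force = 2,280.61 + 133.57 = 2,414.18; u = 133.57/2,414.18 = 5.53%.
Change = 5.53% − 4.08% = +1.45 pp.

The unemployment rate changed by +1.45 percentage points.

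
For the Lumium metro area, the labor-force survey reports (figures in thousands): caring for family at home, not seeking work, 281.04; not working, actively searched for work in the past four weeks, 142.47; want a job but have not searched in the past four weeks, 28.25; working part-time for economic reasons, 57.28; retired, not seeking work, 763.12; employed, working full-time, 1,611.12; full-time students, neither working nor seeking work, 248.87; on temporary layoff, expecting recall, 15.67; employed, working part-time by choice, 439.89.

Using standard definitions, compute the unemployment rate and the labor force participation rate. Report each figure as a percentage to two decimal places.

Unemployment rate ≈ 6.98%; labor force participation rate ≈ 63.17%.

Employed = 57.28 + 1,611.12 + 439.89 = 2,108.29 thousand (anyone who worked, including part-time for economic reasons, counts as employed).
Unemployed = 142.47 + 15.67 = 158.14 thousand (jobless and actively searching, or on temporary layoff).
Labor force = 2,108.29 + 158.14 = 2,266.43 thousand.
Not in labor force = 281.04 + 28.25 + 763.12 + 248.87 = 1,321.28 thousand (those not working and not actively searching are outside the labor force — including those who want a job but have given up searching).
Civilian working-age population = 2,266.43 + 1,321.28 = 3,587.71 thousand.
Unemployment rate = 158.14 / 2,266.43 = 6.98%.
Labor force participation rate = 2,266.43 / 3,587.71 = 63.17%.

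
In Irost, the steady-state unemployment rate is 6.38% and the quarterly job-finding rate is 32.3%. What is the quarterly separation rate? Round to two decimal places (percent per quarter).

From u* = s/(s+f): s = u·f/(1−u).
s = 0.0638 × 32.3 / (1 − 0.0638) = 2.0607 / 0.9362 ≈ 2.20% per quarter.

Separation rate ≈ 2.20% per quarter.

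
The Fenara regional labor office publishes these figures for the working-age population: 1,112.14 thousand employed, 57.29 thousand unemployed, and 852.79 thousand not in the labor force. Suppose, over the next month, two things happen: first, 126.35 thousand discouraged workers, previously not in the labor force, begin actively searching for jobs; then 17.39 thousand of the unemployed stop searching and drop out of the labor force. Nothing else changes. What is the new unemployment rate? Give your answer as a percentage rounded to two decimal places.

Initially, labor force = 1,112.14 + 57.29 = 1,169.43 thousand, so u = 57.29/1,169.43 = 4.90%.
After the first change, unemployed and labor force both rise by 126.35 → E = 1,112.14, U = 183.64, labor force = 1,295.78 thousand.
After the second change, unemployed and labor force both fall by 17.39 → E = 1,112.14, U = 166.25, labor force = 1,278.39 thousand.
New unemployment rate = 166.25 / 1,278.39 = 13.00%.

New unemployment rate ≈ 13.00%.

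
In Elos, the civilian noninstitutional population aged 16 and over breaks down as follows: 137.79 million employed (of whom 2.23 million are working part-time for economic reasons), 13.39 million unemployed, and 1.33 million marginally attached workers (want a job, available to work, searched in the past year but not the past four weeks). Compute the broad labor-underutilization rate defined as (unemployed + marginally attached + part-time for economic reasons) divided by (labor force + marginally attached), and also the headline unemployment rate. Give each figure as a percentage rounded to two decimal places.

Broad underutilization rate ≈ 11.11%; headline unemployment rate ≈ 8.86%.

Labor force = 137.79 + 13.39 = 151.18 million.
Numerator = 13.39 + 1.33 + 2.23 = 16.95 million.
Denominator = 151.18 + 1.33 = 152.51 million.
Broad rate = 16.95 / 152.51 = 11.11%.
Headline unemployment rate = 13.39 / 151.18 = 8.86%.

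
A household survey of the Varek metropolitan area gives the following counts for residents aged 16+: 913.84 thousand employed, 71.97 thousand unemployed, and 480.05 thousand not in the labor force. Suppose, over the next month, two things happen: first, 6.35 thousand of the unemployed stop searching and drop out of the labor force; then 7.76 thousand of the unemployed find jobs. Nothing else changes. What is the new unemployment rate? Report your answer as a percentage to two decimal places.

Initially, labor force = 913.84 + 71.97 = 985.81 thousand, so u = 71.97/985.81 = 7.30%.
After the first change, unemployed and labor force both fall by 6.35 → E = 913.84, U = 65.62, labor force = 979.46 thousand.
After the second change, unemployed falls and employed rises by 7.76; labor force unchanged → E = 921.60, U = 57.86, labor force = 979.46 thousand.
New unemployment rate = 57.86 / 979.46 = 5.91%.

New unemployment rate ≈ 5.91%.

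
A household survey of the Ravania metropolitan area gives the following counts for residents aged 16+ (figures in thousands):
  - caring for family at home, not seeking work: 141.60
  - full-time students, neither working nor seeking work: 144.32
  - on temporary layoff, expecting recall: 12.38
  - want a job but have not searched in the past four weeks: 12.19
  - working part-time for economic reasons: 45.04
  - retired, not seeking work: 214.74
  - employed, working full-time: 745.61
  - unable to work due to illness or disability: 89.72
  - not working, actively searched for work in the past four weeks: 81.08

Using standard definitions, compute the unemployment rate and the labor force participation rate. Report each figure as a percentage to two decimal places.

Employed = 45.04 + 745.61 = 790.65 thousand (anyone who worked, including part-time for economic reasons, counts as employed).
Unemployed = 12.38 + 81.08 = 93.46 thousand (jobless and actively searching, or on temporary layoff).
Labor force = 790.65 + 93.46 = 884.11 thousand.
Not in labor force = 141.60 + 144.32 + 12.19 + 214.74 + 89.72 = 602.57 thousand (those not working and not actively searching are outside the labor force — including those who want a job but have given up searching).
Civilian working-age population = 884.11 + 602.57 = 1,486.68 thousand.
Unemployment rate = 93.46 / 884.11 = 10.57%.
Labor force participation rate = 884.11 / 1,486.68 = 59.47%.

Unemployment rate ≈ 10.57%; labor force participation rate ≈ 59.47%.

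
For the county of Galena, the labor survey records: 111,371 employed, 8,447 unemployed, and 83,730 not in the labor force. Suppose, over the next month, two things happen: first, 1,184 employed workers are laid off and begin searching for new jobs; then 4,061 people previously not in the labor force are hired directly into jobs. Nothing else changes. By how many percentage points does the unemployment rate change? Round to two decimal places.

The unemployment rate changes by +0.72 percentage points.

Initially, labor force = 111,371 + 8,447 = 119,818, so u = 8,447/119,818 = 7.05%.
After the first change, employed falls and unemployed rises by 1,184; labor force unchanged → E = 110,187, U = 9,631, labor force = 119,818.
After the second change, employed and labor force both rise by 4,061; unemployed unchanged → E = 114,248, U = 9,631, labor force = 123,879.
New unemployment rate = 9,631 / 123,879 = 7.77%.
Change = 7.77% − 7.05% = +0.72 percentage points.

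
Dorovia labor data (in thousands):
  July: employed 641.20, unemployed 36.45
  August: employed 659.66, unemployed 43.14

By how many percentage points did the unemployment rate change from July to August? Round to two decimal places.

July: labor force = 641.20 + 36.45 = 677.65; u = 36.45/677.65 = 5.38%.
August: labor force = 659.66 + 43.14 = 702.80; u = 43.14/702.80 = 6.14%.
Change = 6.14% − 5.38% = +0.76 pp.

The unemployment rate changed by +0.76 percentage points.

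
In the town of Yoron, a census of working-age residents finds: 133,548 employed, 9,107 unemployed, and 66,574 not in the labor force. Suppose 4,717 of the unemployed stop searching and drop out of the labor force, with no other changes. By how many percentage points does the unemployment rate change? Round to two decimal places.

Initially, labor force = 133,548 + 9,107 = 142,655, so u = 9,107/142,655 = 6.38%.
After the change, unemployed and labor force both fall by 4,717 → E = 133,548, U = 4,390, labor force = 137,938.
New unemployment rate = 4,390 / 137,938 = 3.18%.
Change = 3.18% − 6.38% = −3.20 percentage points.

The unemployment rate changes by −3.20 percentage points.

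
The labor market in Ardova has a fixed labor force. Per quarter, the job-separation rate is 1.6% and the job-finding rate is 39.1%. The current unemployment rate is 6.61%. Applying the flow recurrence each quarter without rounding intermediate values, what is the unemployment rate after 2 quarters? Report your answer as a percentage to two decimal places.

With a fixed labor force, u_{t+1} = u_t + s·(1−u_t) − f·u_t = u_t·(1−s−f) + s.
Here 1−s−f = 0.593 and s = 0.016.
u_1 = 0.066100 × 0.593 + 0.016 = 0.055197.
u_2 = 0.055197 × 0.593 + 0.016 = 0.048732.

Unemployment rate after two quarters ≈ 4.87%.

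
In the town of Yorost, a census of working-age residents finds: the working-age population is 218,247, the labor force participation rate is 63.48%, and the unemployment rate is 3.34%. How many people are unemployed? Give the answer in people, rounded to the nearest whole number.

About 4,627 are unemployed.

Labor force = 0.6348 × 218,247 = 138,543.
Unemployed = 0.0334 × 138,543 ≈ 4,627.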